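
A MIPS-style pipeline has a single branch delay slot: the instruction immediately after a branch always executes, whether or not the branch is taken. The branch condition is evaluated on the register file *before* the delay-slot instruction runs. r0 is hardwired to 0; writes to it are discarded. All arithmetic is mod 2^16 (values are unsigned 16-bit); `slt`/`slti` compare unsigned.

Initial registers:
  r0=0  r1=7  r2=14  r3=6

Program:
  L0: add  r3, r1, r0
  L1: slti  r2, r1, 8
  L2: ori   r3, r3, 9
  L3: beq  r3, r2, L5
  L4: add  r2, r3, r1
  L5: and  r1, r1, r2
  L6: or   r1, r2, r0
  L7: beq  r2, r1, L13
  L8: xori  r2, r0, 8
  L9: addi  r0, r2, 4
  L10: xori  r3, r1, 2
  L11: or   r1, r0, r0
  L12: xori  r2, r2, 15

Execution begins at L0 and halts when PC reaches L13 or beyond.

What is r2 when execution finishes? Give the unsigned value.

8

  step pc=0: add  r3, r1, r0  regs=(0,7,14,7)
  step pc=1: slti  r2, r1, 8  regs=(0,7,1,7)
  step pc=2: ori   r3, r3, 9  regs=(0,7,1,15)
  step pc=3: beq  r3, r2, L5  cond=F  regs=(0,7,1,15)
  step pc=4: add  r2, r3, r1  regs=(0,7,22,15)
  step pc=5: and  r1, r1, r2  regs=(0,6,22,15)
  step pc=6: or   r1, r2, r0  regs=(0,22,22,15)
  step pc=7: beq  r2, r1, L13  cond=T  regs=(0,22,22,15)
  step pc=8: xori  r2, r0, 8  regs=(0,22,8,15)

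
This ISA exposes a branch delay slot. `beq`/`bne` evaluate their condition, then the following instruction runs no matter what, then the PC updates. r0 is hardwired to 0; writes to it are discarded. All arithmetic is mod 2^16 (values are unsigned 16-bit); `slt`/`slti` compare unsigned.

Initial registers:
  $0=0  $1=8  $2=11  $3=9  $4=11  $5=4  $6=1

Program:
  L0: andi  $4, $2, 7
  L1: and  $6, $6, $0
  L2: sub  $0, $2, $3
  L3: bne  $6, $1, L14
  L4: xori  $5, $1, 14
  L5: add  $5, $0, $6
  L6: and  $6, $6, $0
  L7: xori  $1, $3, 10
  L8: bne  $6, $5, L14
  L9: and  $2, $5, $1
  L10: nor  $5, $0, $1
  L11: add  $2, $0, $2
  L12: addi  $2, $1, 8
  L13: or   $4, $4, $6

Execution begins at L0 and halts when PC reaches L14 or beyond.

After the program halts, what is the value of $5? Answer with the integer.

6

PC=0  andi  $4, $2, 7        | $0=0 $1=8 $2=11 $3=9 $4=3 $5=4 $6=1
PC=1  and  $6, $6, $0        | $0=0 $1=8 $2=11 $3=9 $4=3 $5=4 $6=0
PC=2  sub  $0, $2, $3        | $0=0 $1=8 $2=11 $3=9 $4=3 $5=4 $6=0
PC=3  bne  $6, $1, L14       | $0=0 $1=8 $2=11 $3=9 $4=3 $5=4 $6=0  [TAKEN]
PC=4  xori  $5, $1, 14       | $0=0 $1=8 $2=11 $3=9 $4=3 $5=6 $6=0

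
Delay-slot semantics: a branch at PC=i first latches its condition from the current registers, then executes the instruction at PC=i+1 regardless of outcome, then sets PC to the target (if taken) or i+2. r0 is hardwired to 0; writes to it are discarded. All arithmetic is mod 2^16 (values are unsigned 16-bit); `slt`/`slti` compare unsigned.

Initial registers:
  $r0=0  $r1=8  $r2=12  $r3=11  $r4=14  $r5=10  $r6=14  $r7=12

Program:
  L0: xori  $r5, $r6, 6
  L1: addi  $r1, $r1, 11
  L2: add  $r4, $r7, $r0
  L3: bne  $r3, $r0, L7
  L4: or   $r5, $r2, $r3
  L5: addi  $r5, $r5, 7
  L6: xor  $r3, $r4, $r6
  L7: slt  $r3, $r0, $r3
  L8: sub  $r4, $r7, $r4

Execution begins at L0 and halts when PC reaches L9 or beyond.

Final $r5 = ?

15

  step pc=0: xori  $r5, $r6, 6  regs=(0,8,12,11,14,8,14,12)
  step pc=1: addi  $r1, $r1, 11  regs=(0,19,12,11,14,8,14,12)
  step pc=2: add  $r4, $r7, $r0  regs=(0,19,12,11,12,8,14,12)
  step pc=3: bne  $r3, $r0, L7  cond=T  regs=(0,19,12,11,12,8,14,12)
  step pc=4: or   $r5, $r2, $r3  regs=(0,19,12,11,12,15,14,12)
  step pc=7: slt  $r3, $r0, $r3  regs=(0,19,12,1,12,15,14,12)
  step pc=8: sub  $r4, $r7, $r4  regs=(0,19,12,1,0,15,14,12)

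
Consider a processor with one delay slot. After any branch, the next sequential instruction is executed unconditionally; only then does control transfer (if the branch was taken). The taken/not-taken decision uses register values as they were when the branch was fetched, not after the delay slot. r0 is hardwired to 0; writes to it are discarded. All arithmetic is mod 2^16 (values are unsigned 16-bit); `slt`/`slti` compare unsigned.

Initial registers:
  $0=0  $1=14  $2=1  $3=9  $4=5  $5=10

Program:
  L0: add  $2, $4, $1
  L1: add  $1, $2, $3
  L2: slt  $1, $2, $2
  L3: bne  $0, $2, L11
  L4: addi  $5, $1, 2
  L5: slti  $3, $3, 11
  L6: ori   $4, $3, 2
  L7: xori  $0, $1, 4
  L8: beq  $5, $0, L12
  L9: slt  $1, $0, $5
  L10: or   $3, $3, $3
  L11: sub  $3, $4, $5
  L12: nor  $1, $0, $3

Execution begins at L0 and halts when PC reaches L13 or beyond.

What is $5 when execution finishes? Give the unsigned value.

[0] add  $2, $4, $1  →  {$0:0, $1:14, $2:19, $3:9, $4:5, $5:10}
[1] add  $1, $2, $3  →  {$0:0, $1:28, $2:19, $3:9, $4:5, $5:10}
[2] slt  $1, $2, $2  →  {$0:0, $1:0, $2:19, $3:9, $4:5, $5:10}
[3] bne  $0, $2, L11  →  {$0:0, $1:0, $2:19, $3:9, $4:5, $5:10}  ⟨branch taken⟩
[4] addi  $5, $1, 2  →  {$0:0, $1:0, $2:19, $3:9, $4:5, $5:2}
[11] sub  $3, $4, $5  →  {$0:0, $1:0, $2:19, $3:3, $4:5, $5:2}
[12] nor  $1, $0, $3  →  {$0:0, $1:65532, $2:19, $3:3, $4:5, $5:2}

2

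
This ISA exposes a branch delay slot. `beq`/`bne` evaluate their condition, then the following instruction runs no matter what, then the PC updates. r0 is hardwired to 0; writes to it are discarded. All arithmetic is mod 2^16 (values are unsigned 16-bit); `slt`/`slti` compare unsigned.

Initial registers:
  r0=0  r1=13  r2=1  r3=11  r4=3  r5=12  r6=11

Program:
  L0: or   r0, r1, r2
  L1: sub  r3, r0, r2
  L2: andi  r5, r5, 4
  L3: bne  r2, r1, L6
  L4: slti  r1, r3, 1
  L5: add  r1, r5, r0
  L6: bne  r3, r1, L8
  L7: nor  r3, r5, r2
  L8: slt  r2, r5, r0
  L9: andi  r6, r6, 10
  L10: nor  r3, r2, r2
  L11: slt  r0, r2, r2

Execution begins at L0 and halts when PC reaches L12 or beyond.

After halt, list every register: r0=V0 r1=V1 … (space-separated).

PC=0  or   r0, r1, r2        | r0=0 r1=13 r2=1 r3=11 r4=3 r5=12 r6=11
PC=1  sub  r3, r0, r2        | r0=0 r1=13 r2=1 r3=65535 r4=3 r5=12 r6=11
PC=2  andi  r5, r5, 4        | r0=0 r1=13 r2=1 r3=65535 r4=3 r5=4 r6=11
PC=3  bne  r2, r1, L6        | r0=0 r1=13 r2=1 r3=65535 r4=3 r5=4 r6=11  [TAKEN]
PC=4  slti  r1, r3, 1        | r0=0 r1=0 r2=1 r3=65535 r4=3 r5=4 r6=11
PC=6  bne  r3, r1, L8        | r0=0 r1=0 r2=1 r3=65535 r4=3 r5=4 r6=11  [TAKEN]
PC=7  nor  r3, r5, r2        | r0=0 r1=0 r2=1 r3=65530 r4=3 r5=4 r6=11
PC=8  slt  r2, r5, r0        | r0=0 r1=0 r2=0 r3=65530 r4=3 r5=4 r6=11
PC=9  andi  r6, r6, 10       | r0=0 r1=0 r2=0 r3=65530 r4=3 r5=4 r6=10
PC=10 nor  r3, r2, r2        | r0=0 r1=0 r2=0 r3=65535 r4=3 r5=4 r6=10
PC=11 slt  r0, r2, r2        | r0=0 r1=0 r2=0 r3=65535 r4=3 r5=4 r6=10

r0=0 r1=0 r2=0 r3=65535 r4=3 r5=4 r6=10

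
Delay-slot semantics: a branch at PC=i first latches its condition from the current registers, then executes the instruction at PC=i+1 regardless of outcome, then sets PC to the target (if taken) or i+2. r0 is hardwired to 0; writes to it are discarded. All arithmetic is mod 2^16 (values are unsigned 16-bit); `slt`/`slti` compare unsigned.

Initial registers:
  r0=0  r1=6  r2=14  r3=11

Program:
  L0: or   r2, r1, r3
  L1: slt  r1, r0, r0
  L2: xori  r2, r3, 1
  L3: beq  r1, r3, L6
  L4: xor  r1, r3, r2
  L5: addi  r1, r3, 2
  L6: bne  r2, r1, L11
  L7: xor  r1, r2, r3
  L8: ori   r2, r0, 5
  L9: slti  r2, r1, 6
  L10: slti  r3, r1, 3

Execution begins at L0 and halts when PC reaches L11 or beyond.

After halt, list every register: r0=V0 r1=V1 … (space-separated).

r0=0 r1=1 r2=10 r3=11

  step pc=0: or   r2, r1, r3  regs=(0,6,15,11)
  step pc=1: slt  r1, r0, r0  regs=(0,0,15,11)
  step pc=2: xori  r2, r3, 1  regs=(0,0,10,11)
  step pc=3: beq  r1, r3, L6  cond=F  regs=(0,0,10,11)
  step pc=4: xor  r1, r3, r2  regs=(0,1,10,11)
  step pc=5: addi  r1, r3, 2  regs=(0,13,10,11)
  step pc=6: bne  r2, r1, L11  cond=T  regs=(0,13,10,11)
  step pc=7: xor  r1, r2, r3  regs=(0,1,10,11)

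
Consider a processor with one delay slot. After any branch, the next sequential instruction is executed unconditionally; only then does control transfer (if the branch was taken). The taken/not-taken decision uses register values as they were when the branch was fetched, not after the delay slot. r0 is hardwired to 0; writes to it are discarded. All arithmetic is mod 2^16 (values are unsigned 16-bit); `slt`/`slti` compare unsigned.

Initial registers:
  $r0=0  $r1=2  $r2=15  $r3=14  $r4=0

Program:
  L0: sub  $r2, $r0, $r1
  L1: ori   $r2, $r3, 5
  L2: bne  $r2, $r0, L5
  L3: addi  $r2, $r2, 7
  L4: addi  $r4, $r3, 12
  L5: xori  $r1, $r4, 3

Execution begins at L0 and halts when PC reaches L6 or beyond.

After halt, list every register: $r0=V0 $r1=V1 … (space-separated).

PC=0  sub  $r2, $r0, $r1     | $r0=0 $r1=2 $r2=65534 $r3=14 $r4=0
PC=1  ori   $r2, $r3, 5      | $r0=0 $r1=2 $r2=15 $r3=14 $r4=0
PC=2  bne  $r2, $r0, L5      | $r0=0 $r1=2 $r2=15 $r3=14 $r4=0  [TAKEN]
PC=3  addi  $r2, $r2, 7      | $r0=0 $r1=2 $r2=22 $r3=14 $r4=0
PC=5  xori  $r1, $r4, 3      | $r0=0 $r1=3 $r2=22 $r3=14 $r4=0

$r0=0 $r1=3 $r2=22 $r3=14 $r4=0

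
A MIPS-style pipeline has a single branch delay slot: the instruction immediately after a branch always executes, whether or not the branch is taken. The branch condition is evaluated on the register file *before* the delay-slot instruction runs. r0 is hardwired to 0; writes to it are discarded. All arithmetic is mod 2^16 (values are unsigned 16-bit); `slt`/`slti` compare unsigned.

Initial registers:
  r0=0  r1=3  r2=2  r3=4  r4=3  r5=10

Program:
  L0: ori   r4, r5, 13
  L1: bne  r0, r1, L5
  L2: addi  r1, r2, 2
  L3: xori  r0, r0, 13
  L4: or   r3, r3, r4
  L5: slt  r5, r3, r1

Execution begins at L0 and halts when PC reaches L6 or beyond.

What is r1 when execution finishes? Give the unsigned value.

PC=0  ori   r4, r5, 13       | r0=0 r1=3 r2=2 r3=4 r4=15 r5=10
PC=1  bne  r0, r1, L5        | r0=0 r1=3 r2=2 r3=4 r4=15 r5=10  [TAKEN]
PC=2  addi  r1, r2, 2        | r0=0 r1=4 r2=2 r3=4 r4=15 r5=10
PC=5  slt  r5, r3, r1        | r0=0 r1=4 r2=2 r3=4 r4=15 r5=0

4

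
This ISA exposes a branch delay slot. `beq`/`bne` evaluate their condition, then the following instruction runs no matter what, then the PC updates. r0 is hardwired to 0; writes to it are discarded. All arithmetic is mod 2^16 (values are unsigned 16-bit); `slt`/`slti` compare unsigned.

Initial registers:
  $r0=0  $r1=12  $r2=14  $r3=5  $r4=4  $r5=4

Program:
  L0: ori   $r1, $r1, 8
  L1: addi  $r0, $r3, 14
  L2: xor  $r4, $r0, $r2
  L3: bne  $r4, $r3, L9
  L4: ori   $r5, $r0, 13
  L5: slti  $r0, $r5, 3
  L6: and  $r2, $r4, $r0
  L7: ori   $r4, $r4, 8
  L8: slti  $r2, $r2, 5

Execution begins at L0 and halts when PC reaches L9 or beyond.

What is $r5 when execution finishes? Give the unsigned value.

  step pc=0: ori   $r1, $r1, 8  regs=(0,12,14,5,4,4)
  step pc=1: addi  $r0, $r3, 14  regs=(0,12,14,5,4,4)
  step pc=2: xor  $r4, $r0, $r2  regs=(0,12,14,5,14,4)
  step pc=3: bne  $r4, $r3, L9  cond=T  regs=(0,12,14,5,14,4)
  step pc=4: ori   $r5, $r0, 13  regs=(0,12,14,5,14,13)

13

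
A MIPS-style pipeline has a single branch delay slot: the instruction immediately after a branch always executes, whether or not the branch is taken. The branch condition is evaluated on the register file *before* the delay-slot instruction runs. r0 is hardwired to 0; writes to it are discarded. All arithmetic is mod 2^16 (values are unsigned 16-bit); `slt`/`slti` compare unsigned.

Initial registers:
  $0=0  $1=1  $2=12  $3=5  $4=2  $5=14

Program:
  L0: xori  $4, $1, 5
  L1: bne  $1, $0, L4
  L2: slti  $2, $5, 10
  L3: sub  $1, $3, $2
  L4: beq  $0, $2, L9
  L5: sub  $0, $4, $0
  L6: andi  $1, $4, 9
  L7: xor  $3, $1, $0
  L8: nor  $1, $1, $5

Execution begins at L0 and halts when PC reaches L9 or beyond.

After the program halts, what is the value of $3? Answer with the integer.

5

PC=0  xori  $4, $1, 5        | $0=0 $1=1 $2=12 $3=5 $4=4 $5=14
PC=1  bne  $1, $0, L4        | $0=0 $1=1 $2=12 $3=5 $4=4 $5=14  [TAKEN]
PC=2  slti  $2, $5, 10       | $0=0 $1=1 $2=0 $3=5 $4=4 $5=14
PC=4  beq  $0, $2, L9        | $0=0 $1=1 $2=0 $3=5 $4=4 $5=14  [TAKEN]
PC=5  sub  $0, $4, $0        | $0=0 $1=1 $2=0 $3=5 $4=4 $5=14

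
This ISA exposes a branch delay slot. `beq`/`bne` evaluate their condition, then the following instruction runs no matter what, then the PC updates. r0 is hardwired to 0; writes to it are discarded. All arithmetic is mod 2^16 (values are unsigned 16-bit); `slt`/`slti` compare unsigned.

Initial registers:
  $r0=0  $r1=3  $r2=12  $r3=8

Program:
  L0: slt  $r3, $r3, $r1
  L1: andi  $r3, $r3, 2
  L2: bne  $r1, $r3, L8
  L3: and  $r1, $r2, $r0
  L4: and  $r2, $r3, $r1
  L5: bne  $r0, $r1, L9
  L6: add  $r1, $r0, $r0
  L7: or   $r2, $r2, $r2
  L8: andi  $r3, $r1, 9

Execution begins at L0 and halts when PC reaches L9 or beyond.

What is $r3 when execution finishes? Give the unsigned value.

PC=0  slt  $r3, $r3, $r1     | $r0=0 $r1=3 $r2=12 $r3=0
PC=1  andi  $r3, $r3, 2      | $r0=0 $r1=3 $r2=12 $r3=0
PC=2  bne  $r1, $r3, L8      | $r0=0 $r1=3 $r2=12 $r3=0  [TAKEN]
PC=3  and  $r1, $r2, $r0     | $r0=0 $r1=0 $r2=12 $r3=0
PC=8  andi  $r3, $r1, 9      | $r0=0 $r1=0 $r2=12 $r3=0

0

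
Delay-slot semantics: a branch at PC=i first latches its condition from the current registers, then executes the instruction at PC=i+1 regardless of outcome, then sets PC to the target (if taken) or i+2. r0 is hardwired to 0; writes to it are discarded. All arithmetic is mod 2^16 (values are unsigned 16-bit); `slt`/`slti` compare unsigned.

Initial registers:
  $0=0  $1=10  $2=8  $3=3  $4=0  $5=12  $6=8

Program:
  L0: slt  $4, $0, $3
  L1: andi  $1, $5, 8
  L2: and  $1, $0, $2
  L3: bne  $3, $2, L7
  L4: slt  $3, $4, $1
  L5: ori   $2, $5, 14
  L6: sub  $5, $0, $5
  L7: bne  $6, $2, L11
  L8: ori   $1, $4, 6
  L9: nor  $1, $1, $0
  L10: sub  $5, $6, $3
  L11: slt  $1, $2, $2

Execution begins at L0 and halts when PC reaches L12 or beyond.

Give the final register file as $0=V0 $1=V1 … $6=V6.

  step pc=0: slt  $4, $0, $3  regs=(0,10,8,3,1,12,8)
  step pc=1: andi  $1, $5, 8  regs=(0,8,8,3,1,12,8)
  step pc=2: and  $1, $0, $2  regs=(0,0,8,3,1,12,8)
  step pc=3: bne  $3, $2, L7  cond=T  regs=(0,0,8,3,1,12,8)
  step pc=4: slt  $3, $4, $1  regs=(0,0,8,0,1,12,8)
  step pc=7: bne  $6, $2, L11  cond=F  regs=(0,0,8,0,1,12,8)
  step pc=8: ori   $1, $4, 6  regs=(0,7,8,0,1,12,8)
  step pc=9: nor  $1, $1, $0  regs=(0,65528,8,0,1,12,8)
  step pc=10: sub  $5, $6, $3  regs=(0,65528,8,0,1,8,8)
  step pc=11: slt  $1, $2, $2  regs=(0,0,8,0,1,8,8)

$0=0 $1=0 $2=8 $3=0 $4=1 $5=8 $6=8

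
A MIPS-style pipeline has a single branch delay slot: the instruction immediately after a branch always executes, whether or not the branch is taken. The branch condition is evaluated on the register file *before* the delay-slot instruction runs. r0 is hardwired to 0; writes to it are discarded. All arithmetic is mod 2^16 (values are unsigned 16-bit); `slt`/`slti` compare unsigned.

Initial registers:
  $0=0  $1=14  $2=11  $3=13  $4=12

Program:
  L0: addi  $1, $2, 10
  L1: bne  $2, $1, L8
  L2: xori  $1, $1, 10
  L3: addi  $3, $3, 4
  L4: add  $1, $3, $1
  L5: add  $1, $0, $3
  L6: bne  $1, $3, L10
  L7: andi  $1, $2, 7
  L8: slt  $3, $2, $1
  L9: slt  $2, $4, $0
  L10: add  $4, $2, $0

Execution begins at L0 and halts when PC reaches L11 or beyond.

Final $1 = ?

31

[0] addi  $1, $2, 10  →  {$0:0, $1:21, $2:11, $3:13, $4:12}
[1] bne  $2, $1, L8  →  {$0:0, $1:21, $2:11, $3:13, $4:12}  ⟨branch taken⟩
[2] xori  $1, $1, 10  →  {$0:0, $1:31, $2:11, $3:13, $4:12}
[8] slt  $3, $2, $1  →  {$0:0, $1:31, $2:11, $3:1, $4:12}
[9] slt  $2, $4, $0  →  {$0:0, $1:31, $2:0, $3:1, $4:12}
[10] add  $4, $2, $0  →  {$0:0, $1:31, $2:0, $3:1, $4:0}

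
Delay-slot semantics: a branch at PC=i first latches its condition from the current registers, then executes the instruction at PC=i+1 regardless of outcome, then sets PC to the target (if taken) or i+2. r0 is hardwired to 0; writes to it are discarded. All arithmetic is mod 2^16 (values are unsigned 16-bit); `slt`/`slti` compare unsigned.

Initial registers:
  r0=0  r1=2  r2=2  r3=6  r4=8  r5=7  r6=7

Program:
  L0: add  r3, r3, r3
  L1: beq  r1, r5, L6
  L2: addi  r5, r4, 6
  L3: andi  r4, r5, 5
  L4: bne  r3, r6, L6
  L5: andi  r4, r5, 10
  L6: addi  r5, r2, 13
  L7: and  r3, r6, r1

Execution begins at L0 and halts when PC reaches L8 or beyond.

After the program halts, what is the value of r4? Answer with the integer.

10

  step pc=0: add  r3, r3, r3  regs=(0,2,2,12,8,7,7)
  step pc=1: beq  r1, r5, L6  cond=F  regs=(0,2,2,12,8,7,7)
  step pc=2: addi  r5, r4, 6  regs=(0,2,2,12,8,14,7)
  step pc=3: andi  r4, r5, 5  regs=(0,2,2,12,4,14,7)
  step pc=4: bne  r3, r6, L6  cond=T  regs=(0,2,2,12,4,14,7)
  step pc=5: andi  r4, r5, 10  regs=(0,2,2,12,10,14,7)
  step pc=6: addi  r5, r2, 13  regs=(0,2,2,12,10,15,7)
  step pc=7: and  r3, r6, r1  regs=(0,2,2,2,10,15,7)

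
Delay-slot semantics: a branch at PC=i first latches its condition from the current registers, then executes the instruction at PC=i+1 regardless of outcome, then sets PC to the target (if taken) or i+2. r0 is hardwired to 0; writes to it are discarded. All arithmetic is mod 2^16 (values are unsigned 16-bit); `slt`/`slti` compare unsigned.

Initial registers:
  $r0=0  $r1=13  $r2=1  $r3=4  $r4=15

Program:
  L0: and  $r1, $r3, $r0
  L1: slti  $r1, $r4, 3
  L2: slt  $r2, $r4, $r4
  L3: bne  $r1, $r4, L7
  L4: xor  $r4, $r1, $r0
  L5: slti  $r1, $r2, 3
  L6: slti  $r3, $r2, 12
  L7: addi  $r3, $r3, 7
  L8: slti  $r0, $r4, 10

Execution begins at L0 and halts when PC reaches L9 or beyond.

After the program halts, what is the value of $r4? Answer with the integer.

PC=0  and  $r1, $r3, $r0     | $r0=0 $r1=0 $r2=1 $r3=4 $r4=15
PC=1  slti  $r1, $r4, 3      | $r0=0 $r1=0 $r2=1 $r3=4 $r4=15
PC=2  slt  $r2, $r4, $r4     | $r0=0 $r1=0 $r2=0 $r3=4 $r4=15
PC=3  bne  $r1, $r4, L7      | $r0=0 $r1=0 $r2=0 $r3=4 $r4=15  [TAKEN]
PC=4  xor  $r4, $r1, $r0     | $r0=0 $r1=0 $r2=0 $r3=4 $r4=0
PC=7  addi  $r3, $r3, 7      | $r0=0 $r1=0 $r2=0 $r3=11 $r4=0
PC=8  slti  $r0, $r4, 10     | $r0=0 $r1=0 $r2=0 $r3=11 $r4=0

0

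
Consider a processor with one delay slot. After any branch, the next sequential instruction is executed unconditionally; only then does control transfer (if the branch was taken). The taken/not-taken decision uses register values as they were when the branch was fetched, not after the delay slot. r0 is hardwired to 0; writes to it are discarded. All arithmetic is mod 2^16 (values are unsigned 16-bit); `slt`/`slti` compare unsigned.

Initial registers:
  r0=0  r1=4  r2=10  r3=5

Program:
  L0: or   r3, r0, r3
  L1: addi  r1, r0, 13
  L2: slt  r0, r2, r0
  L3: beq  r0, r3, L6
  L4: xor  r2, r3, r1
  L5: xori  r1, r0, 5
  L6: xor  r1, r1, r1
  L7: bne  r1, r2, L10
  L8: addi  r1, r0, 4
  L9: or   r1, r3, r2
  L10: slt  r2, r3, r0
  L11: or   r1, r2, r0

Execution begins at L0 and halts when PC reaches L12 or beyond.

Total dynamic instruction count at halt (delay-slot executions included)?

PC=0  or   r3, r0, r3        | r0=0 r1=4 r2=10 r3=5
PC=1  addi  r1, r0, 13       | r0=0 r1=13 r2=10 r3=5
PC=2  slt  r0, r2, r0        | r0=0 r1=13 r2=10 r3=5
PC=3  beq  r0, r3, L6        | r0=0 r1=13 r2=10 r3=5  [not taken]
PC=4  xor  r2, r3, r1        | r0=0 r1=13 r2=8 r3=5
PC=5  xori  r1, r0, 5        | r0=0 r1=5 r2=8 r3=5
PC=6  xor  r1, r1, r1        | r0=0 r1=0 r2=8 r3=5
PC=7  bne  r1, r2, L10       | r0=0 r1=0 r2=8 r3=5  [TAKEN]
PC=8  addi  r1, r0, 4        | r0=0 r1=4 r2=8 r3=5
PC=10 slt  r2, r3, r0        | r0=0 r1=4 r2=0 r3=5
PC=11 or   r1, r2, r0        | r0=0 r1=0 r2=0 r3=5

11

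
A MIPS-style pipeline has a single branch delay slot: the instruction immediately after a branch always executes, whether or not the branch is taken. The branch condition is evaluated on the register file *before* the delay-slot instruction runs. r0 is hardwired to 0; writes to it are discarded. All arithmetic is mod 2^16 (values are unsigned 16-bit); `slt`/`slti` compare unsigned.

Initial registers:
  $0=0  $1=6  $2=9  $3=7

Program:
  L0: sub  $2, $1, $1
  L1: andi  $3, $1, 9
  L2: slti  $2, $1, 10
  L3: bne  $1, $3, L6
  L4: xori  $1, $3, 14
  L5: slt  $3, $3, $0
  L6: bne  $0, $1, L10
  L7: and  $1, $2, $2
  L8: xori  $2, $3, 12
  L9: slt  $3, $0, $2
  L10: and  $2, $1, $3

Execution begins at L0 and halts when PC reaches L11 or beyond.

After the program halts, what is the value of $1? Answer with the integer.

1

  step pc=0: sub  $2, $1, $1  regs=(0,6,0,7)
  step pc=1: andi  $3, $1, 9  regs=(0,6,0,0)
  step pc=2: slti  $2, $1, 10  regs=(0,6,1,0)
  step pc=3: bne  $1, $3, L6  cond=T  regs=(0,6,1,0)
  step pc=4: xori  $1, $3, 14  regs=(0,14,1,0)
  step pc=6: bne  $0, $1, L10  cond=T  regs=(0,14,1,0)
  step pc=7: and  $1, $2, $2  regs=(0,1,1,0)
  step pc=10: and  $2, $1, $3  regs=(0,1,0,0)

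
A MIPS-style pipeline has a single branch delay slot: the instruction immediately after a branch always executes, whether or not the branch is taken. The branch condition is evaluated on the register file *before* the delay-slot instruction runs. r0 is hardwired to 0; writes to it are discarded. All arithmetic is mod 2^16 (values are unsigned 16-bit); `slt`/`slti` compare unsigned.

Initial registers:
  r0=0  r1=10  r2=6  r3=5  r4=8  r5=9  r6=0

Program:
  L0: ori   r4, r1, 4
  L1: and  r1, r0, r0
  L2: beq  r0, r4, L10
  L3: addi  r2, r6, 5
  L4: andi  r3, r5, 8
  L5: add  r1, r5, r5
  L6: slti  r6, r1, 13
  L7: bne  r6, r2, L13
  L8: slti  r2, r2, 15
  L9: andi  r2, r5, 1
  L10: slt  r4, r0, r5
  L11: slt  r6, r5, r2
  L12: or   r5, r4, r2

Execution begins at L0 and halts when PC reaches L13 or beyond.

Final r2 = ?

1

[0] ori   r4, r1, 4  →  {r0:0, r1:10, r2:6, r3:5, r4:14, r5:9, r6:0}
[1] and  r1, r0, r0  →  {r0:0, r1:0, r2:6, r3:5, r4:14, r5:9, r6:0}
[2] beq  r0, r4, L10  →  {r0:0, r1:0, r2:6, r3:5, r4:14, r5:9, r6:0}  ⟨branch fallthrough⟩
[3] addi  r2, r6, 5  →  {r0:0, r1:0, r2:5, r3:5, r4:14, r5:9, r6:0}
[4] andi  r3, r5, 8  →  {r0:0, r1:0, r2:5, r3:8, r4:14, r5:9, r6:0}
[5] add  r1, r5, r5  →  {r0:0, r1:18, r2:5, r3:8, r4:14, r5:9, r6:0}
[6] slti  r6, r1, 13  →  {r0:0, r1:18, r2:5, r3:8, r4:14, r5:9, r6:0}
[7] bne  r6, r2, L13  →  {r0:0, r1:18, r2:5, r3:8, r4:14, r5:9, r6:0}  ⟨branch taken⟩
[8] slti  r2, r2, 15  →  {r0:0, r1:18, r2:1, r3:8, r4:14, r5:9, r6:0}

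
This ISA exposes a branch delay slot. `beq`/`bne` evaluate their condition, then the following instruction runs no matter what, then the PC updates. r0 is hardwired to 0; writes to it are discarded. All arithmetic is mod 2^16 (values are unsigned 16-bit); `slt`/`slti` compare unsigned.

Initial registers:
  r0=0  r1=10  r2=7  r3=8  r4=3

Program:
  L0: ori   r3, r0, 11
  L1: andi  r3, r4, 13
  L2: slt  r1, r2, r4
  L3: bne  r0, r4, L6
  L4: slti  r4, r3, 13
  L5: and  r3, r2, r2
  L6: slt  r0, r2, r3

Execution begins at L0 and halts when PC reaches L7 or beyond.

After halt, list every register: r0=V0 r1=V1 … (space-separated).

r0=0 r1=0 r2=7 r3=1 r4=1

PC=0  ori   r3, r0, 11       | r0=0 r1=10 r2=7 r3=11 r4=3
PC=1  andi  r3, r4, 13       | r0=0 r1=10 r2=7 r3=1 r4=3
PC=2  slt  r1, r2, r4        | r0=0 r1=0 r2=7 r3=1 r4=3
PC=3  bne  r0, r4, L6        | r0=0 r1=0 r2=7 r3=1 r4=3  [TAKEN]
PC=4  slti  r4, r3, 13       | r0=0 r1=0 r2=7 r3=1 r4=1
PC=6  slt  r0, r2, r3        | r0=0 r1=0 r2=7 r3=1 r4=1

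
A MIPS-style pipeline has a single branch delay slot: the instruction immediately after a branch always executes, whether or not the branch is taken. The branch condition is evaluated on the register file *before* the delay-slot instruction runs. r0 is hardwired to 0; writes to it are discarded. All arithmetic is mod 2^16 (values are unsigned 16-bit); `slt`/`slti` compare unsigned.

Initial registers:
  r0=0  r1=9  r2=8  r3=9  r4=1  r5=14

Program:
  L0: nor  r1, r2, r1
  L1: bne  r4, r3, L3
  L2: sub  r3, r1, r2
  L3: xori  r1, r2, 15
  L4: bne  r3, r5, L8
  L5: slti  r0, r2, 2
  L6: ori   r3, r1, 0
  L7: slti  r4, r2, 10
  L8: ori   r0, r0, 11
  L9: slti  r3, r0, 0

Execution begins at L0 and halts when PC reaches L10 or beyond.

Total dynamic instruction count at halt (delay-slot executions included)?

#0 nor  r1, r2, r1 ; 0/65526/8/9/1/14
#1 bne  r4, r3, L3 ; 0/65526/8/9/1/14 ; →target
#2 sub  r3, r1, r2 ; 0/65526/8/65518/1/14
#3 xori  r1, r2, 15 ; 0/7/8/65518/1/14
#4 bne  r3, r5, L8 ; 0/7/8/65518/1/14 ; →target
#5 slti  r0, r2, 2 ; 0/7/8/65518/1/14
#8 ori   r0, r0, 11 ; 0/7/8/65518/1/14
#9 slti  r3, r0, 0 ; 0/7/8/0/1/14

8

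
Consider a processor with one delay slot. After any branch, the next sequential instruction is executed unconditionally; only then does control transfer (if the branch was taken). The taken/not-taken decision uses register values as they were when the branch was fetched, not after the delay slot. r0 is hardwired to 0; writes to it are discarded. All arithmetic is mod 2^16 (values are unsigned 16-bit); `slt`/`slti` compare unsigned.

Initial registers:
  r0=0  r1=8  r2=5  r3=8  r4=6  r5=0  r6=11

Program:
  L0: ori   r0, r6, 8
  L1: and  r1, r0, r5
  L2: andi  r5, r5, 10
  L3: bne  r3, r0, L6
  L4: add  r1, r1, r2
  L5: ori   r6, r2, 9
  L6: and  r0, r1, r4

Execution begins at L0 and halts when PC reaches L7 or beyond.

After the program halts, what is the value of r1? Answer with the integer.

5

#0 ori   r0, r6, 8 ; 0/8/5/8/6/0/11
#1 and  r1, r0, r5 ; 0/0/5/8/6/0/11
#2 andi  r5, r5, 10 ; 0/0/5/8/6/0/11
#3 bne  r3, r0, L6 ; 0/0/5/8/6/0/11 ; →target
#4 add  r1, r1, r2 ; 0/5/5/8/6/0/11
#6 and  r0, r1, r4 ; 0/5/5/8/6/0/11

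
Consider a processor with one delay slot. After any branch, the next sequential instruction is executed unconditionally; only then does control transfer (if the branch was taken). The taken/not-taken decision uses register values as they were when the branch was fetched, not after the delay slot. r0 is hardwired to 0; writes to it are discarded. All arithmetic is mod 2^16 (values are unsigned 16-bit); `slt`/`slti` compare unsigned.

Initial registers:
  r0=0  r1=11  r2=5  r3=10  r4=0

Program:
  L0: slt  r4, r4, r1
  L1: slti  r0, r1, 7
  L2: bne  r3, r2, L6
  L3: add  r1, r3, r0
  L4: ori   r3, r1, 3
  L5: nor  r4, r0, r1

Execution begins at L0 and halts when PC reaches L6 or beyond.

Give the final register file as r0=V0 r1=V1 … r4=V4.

PC=0  slt  r4, r4, r1        | r0=0 r1=11 r2=5 r3=10 r4=1
PC=1  slti  r0, r1, 7        | r0=0 r1=11 r2=5 r3=10 r4=1
PC=2  bne  r3, r2, L6        | r0=0 r1=11 r2=5 r3=10 r4=1  [TAKEN]
PC=3  add  r1, r3, r0        | r0=0 r1=10 r2=5 r3=10 r4=1

r0=0 r1=10 r2=5 r3=10 r4=1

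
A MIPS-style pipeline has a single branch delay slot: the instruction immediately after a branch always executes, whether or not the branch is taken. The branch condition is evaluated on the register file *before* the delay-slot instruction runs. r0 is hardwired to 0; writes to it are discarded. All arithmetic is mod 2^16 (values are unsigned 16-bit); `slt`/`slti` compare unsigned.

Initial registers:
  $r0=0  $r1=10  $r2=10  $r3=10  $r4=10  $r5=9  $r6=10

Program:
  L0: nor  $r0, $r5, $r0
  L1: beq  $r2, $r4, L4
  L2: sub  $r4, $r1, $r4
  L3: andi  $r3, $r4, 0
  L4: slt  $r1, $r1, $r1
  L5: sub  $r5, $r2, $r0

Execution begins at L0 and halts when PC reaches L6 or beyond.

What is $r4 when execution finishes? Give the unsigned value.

#0 nor  $r0, $r5, $r0 ; 0/10/10/10/10/9/10
#1 beq  $r2, $r4, L4 ; 0/10/10/10/10/9/10 ; →target
#2 sub  $r4, $r1, $r4 ; 0/10/10/10/0/9/10
#4 slt  $r1, $r1, $r1 ; 0/0/10/10/0/9/10
#5 sub  $r5, $r2, $r0 ; 0/0/10/10/0/10/10

0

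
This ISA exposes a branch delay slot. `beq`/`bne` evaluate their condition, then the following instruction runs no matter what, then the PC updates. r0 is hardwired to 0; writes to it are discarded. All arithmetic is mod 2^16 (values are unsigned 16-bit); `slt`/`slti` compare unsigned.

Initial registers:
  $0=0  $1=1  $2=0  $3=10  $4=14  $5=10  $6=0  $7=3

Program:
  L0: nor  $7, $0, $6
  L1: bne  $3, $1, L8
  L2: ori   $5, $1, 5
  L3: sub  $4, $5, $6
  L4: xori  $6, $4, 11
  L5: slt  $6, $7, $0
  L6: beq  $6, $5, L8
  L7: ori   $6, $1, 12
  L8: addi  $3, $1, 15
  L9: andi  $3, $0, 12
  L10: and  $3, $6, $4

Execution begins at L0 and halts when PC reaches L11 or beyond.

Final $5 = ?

[0] nor  $7, $0, $6  →  {$0:0, $1:1, $2:0, $3:10, $4:14, $5:10, $6:0, $7:65535}
[1] bne  $3, $1, L8  →  {$0:0, $1:1, $2:0, $3:10, $4:14, $5:10, $6:0, $7:65535}  ⟨branch taken⟩
[2] ori   $5, $1, 5  →  {$0:0, $1:1, $2:0, $3:10, $4:14, $5:5, $6:0, $7:65535}
[8] addi  $3, $1, 15  →  {$0:0, $1:1, $2:0, $3:16, $4:14, $5:5, $6:0, $7:65535}
[9] andi  $3, $0, 12  →  {$0:0, $1:1, $2:0, $3:0, $4:14, $5:5, $6:0, $7:65535}
[10] and  $3, $6, $4  →  {$0:0, $1:1, $2:0, $3:0, $4:14, $5:5, $6:0, $7:65535}

5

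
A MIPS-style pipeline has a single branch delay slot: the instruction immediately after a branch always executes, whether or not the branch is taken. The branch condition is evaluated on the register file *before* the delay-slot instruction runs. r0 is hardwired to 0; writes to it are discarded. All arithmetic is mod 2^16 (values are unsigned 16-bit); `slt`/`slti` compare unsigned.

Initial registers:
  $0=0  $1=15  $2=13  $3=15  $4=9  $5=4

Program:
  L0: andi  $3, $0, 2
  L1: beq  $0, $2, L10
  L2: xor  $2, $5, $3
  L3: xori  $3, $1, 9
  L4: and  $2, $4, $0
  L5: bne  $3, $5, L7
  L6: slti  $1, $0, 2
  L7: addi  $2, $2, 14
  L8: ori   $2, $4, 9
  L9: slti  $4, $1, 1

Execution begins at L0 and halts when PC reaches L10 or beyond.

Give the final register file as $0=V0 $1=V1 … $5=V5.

$0=0 $1=1 $2=9 $3=6 $4=0 $5=4

[0] andi  $3, $0, 2  →  {$0:0, $1:15, $2:13, $3:0, $4:9, $5:4}
[1] beq  $0, $2, L10  →  {$0:0, $1:15, $2:13, $3:0, $4:9, $5:4}  ⟨branch fallthrough⟩
[2] xor  $2, $5, $3  →  {$0:0, $1:15, $2:4, $3:0, $4:9, $5:4}
[3] xori  $3, $1, 9  →  {$0:0, $1:15, $2:4, $3:6, $4:9, $5:4}
[4] and  $2, $4, $0  →  {$0:0, $1:15, $2:0, $3:6, $4:9, $5:4}
[5] bne  $3, $5, L7  →  {$0:0, $1:15, $2:0, $3:6, $4:9, $5:4}  ⟨branch taken⟩
[6] slti  $1, $0, 2  →  {$0:0, $1:1, $2:0, $3:6, $4:9, $5:4}
[7] addi  $2, $2, 14  →  {$0:0, $1:1, $2:14, $3:6, $4:9, $5:4}
[8] ori   $2, $4, 9  →  {$0:0, $1:1, $2:9, $3:6, $4:9, $5:4}
[9] slti  $4, $1, 1  →  {$0:0, $1:1, $2:9, $3:6, $4:0, $5:4}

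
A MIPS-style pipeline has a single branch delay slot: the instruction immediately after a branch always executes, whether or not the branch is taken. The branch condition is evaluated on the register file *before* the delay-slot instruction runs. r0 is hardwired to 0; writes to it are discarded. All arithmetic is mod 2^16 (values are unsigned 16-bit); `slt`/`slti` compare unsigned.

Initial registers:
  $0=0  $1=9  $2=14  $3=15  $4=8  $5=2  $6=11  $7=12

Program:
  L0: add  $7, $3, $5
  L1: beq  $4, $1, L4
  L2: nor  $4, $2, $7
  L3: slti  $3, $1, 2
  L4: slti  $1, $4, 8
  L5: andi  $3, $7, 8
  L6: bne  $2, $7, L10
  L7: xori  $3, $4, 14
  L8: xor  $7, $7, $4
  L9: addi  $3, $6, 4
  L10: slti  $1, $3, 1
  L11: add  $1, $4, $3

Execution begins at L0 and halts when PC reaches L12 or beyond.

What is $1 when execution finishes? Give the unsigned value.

#0 add  $7, $3, $5 ; 0/9/14/15/8/2/11/17
#1 beq  $4, $1, L4 ; 0/9/14/15/8/2/11/17 ; →fallthru
#2 nor  $4, $2, $7 ; 0/9/14/15/65504/2/11/17
#3 slti  $3, $1, 2 ; 0/9/14/0/65504/2/11/17
#4 slti  $1, $4, 8 ; 0/0/14/0/65504/2/11/17
#5 andi  $3, $7, 8 ; 0/0/14/0/65504/2/11/17
#6 bne  $2, $7, L10 ; 0/0/14/0/65504/2/11/17 ; →target
#7 xori  $3, $4, 14 ; 0/0/14/65518/65504/2/11/17
#10 slti  $1, $3, 1 ; 0/0/14/65518/65504/2/11/17
#11 add  $1, $4, $3 ; 0/65486/14/65518/65504/2/11/17

65486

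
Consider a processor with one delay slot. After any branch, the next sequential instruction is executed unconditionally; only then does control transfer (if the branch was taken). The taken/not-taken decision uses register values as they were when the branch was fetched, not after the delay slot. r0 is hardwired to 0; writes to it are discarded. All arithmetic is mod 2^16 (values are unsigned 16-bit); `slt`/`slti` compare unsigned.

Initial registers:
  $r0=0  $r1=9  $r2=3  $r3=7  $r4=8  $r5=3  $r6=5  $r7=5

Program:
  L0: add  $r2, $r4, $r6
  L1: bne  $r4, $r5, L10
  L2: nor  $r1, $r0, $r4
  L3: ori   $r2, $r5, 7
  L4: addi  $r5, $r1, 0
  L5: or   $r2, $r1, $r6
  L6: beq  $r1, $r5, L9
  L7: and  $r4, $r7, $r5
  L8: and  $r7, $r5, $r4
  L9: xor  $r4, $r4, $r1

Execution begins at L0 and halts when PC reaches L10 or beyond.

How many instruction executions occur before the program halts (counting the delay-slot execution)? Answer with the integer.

#0 add  $r2, $r4, $r6 ; 0/9/13/7/8/3/5/5
#1 bne  $r4, $r5, L10 ; 0/9/13/7/8/3/5/5 ; →target
#2 nor  $r1, $r0, $r4 ; 0/65527/13/7/8/3/5/5

3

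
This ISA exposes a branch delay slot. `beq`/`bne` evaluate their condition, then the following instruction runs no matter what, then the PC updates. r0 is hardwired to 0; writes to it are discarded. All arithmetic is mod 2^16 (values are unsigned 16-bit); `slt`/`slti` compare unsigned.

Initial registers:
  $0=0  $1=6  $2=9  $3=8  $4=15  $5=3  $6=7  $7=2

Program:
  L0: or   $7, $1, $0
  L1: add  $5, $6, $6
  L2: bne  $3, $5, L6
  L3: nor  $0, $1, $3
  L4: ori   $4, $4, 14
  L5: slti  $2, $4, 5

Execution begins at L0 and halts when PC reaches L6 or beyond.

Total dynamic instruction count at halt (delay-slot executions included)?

4

PC=0  or   $7, $1, $0        | $0=0 $1=6 $2=9 $3=8 $4=15 $5=3 $6=7 $7=6
PC=1  add  $5, $6, $6        | $0=0 $1=6 $2=9 $3=8 $4=15 $5=14 $6=7 $7=6
PC=2  bne  $3, $5, L6        | $0=0 $1=6 $2=9 $3=8 $4=15 $5=14 $6=7 $7=6  [TAKEN]
PC=3  nor  $0, $1, $3        | $0=0 $1=6 $2=9 $3=8 $4=15 $5=14 $6=7 $7=6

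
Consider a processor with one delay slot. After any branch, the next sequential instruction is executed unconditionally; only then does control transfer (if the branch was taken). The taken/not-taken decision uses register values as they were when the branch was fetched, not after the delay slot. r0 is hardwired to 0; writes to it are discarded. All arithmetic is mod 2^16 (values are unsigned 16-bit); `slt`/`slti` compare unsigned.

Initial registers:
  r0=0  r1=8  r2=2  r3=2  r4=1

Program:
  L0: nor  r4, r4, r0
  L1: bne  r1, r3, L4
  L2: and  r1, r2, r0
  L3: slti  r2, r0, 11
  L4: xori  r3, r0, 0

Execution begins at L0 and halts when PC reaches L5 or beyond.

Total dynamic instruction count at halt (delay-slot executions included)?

4

  step pc=0: nor  r4, r4, r0  regs=(0,8,2,2,65534)
  step pc=1: bne  r1, r3, L4  cond=T  regs=(0,8,2,2,65534)
  step pc=2: and  r1, r2, r0  regs=(0,0,2,2,65534)
  step pc=4: xori  r3, r0, 0  regs=(0,0,2,0,65534)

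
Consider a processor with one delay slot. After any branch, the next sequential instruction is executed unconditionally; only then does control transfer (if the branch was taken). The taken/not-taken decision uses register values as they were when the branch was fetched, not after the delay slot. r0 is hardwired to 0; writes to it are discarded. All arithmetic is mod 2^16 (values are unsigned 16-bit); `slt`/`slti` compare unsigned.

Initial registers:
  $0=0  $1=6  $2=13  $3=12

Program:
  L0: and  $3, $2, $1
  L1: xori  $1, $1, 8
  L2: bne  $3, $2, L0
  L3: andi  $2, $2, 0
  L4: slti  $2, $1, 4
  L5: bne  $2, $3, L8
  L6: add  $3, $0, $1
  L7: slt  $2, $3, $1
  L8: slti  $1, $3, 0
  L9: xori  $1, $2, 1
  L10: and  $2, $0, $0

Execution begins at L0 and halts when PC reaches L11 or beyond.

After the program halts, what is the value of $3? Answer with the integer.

[0] and  $3, $2, $1  →  {$0:0, $1:6, $2:13, $3:4}
[1] xori  $1, $1, 8  →  {$0:0, $1:14, $2:13, $3:4}
[2] bne  $3, $2, L0  →  {$0:0, $1:14, $2:13, $3:4}  ⟨branch taken⟩
[3] andi  $2, $2, 0  →  {$0:0, $1:14, $2:0, $3:4}
[0] and  $3, $2, $1  →  {$0:0, $1:14, $2:0, $3:0}
[1] xori  $1, $1, 8  →  {$0:0, $1:6, $2:0, $3:0}
[2] bne  $3, $2, L0  →  {$0:0, $1:6, $2:0, $3:0}  ⟨branch fallthrough⟩
[3] andi  $2, $2, 0  →  {$0:0, $1:6, $2:0, $3:0}
[4] slti  $2, $1, 4  →  {$0:0, $1:6, $2:0, $3:0}
[5] bne  $2, $3, L8  →  {$0:0, $1:6, $2:0, $3:0}  ⟨branch fallthrough⟩
[6] add  $3, $0, $1  →  {$0:0, $1:6, $2:0, $3:6}
[7] slt  $2, $3, $1  →  {$0:0, $1:6, $2:0, $3:6}
[8] slti  $1, $3, 0  →  {$0:0, $1:0, $2:0, $3:6}
[9] xori  $1, $2, 1  →  {$0:0, $1:1, $2:0, $3:6}
[10] and  $2, $0, $0  →  {$0:0, $1:1, $2:0, $3:6}

6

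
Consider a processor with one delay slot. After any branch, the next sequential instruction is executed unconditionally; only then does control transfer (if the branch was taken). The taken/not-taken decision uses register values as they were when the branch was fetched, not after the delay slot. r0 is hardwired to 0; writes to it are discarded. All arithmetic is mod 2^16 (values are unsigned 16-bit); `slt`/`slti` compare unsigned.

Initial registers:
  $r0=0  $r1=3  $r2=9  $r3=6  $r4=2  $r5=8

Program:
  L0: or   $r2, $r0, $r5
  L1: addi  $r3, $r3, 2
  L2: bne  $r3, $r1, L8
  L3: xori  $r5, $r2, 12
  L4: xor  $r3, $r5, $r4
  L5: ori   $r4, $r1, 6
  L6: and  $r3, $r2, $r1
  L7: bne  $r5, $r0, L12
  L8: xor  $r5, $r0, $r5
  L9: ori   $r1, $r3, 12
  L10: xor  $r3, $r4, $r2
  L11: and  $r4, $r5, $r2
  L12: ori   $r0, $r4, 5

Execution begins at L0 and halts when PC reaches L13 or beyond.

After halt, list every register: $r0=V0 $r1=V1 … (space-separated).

  step pc=0: or   $r2, $r0, $r5  regs=(0,3,8,6,2,8)
  step pc=1: addi  $r3, $r3, 2  regs=(0,3,8,8,2,8)
  step pc=2: bne  $r3, $r1, L8  cond=T  regs=(0,3,8,8,2,8)
  step pc=3: xori  $r5, $r2, 12  regs=(0,3,8,8,2,4)
  step pc=8: xor  $r5, $r0, $r5  regs=(0,3,8,8,2,4)
  step pc=9: ori   $r1, $r3, 12  regs=(0,12,8,8,2,4)
  step pc=10: xor  $r3, $r4, $r2  regs=(0,12,8,10,2,4)
  step pc=11: and  $r4, $r5, $r2  regs=(0,12,8,10,0,4)
  step pc=12: ori   $r0, $r4, 5  regs=(0,12,8,10,0,4)

$r0=0 $r1=12 $r2=8 $r3=10 $r4=0 $r5=4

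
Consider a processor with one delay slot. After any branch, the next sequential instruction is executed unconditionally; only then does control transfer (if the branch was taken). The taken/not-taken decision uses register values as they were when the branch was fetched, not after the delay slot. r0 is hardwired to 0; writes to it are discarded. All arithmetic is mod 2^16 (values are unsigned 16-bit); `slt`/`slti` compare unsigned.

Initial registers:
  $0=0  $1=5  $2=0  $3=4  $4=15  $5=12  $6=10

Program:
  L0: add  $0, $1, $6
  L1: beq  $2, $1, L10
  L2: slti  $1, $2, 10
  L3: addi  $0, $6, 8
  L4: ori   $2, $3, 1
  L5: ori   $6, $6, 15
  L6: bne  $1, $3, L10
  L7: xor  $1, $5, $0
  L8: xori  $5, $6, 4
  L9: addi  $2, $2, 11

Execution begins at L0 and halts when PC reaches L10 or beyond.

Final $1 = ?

12

  step pc=0: add  $0, $1, $6  regs=(0,5,0,4,15,12,10)
  step pc=1: beq  $2, $1, L10  cond=F  regs=(0,5,0,4,15,12,10)
  step pc=2: slti  $1, $2, 10  regs=(0,1,0,4,15,12,10)
  step pc=3: addi  $0, $6, 8  regs=(0,1,0,4,15,12,10)
  step pc=4: ori   $2, $3, 1  regs=(0,1,5,4,15,12,10)
  step pc=5: ori   $6, $6, 15  regs=(0,1,5,4,15,12,15)
  step pc=6: bne  $1, $3, L10  cond=T  regs=(0,1,5,4,15,12,15)
  step pc=7: xor  $1, $5, $0  regs=(0,12,5,4,15,12,15)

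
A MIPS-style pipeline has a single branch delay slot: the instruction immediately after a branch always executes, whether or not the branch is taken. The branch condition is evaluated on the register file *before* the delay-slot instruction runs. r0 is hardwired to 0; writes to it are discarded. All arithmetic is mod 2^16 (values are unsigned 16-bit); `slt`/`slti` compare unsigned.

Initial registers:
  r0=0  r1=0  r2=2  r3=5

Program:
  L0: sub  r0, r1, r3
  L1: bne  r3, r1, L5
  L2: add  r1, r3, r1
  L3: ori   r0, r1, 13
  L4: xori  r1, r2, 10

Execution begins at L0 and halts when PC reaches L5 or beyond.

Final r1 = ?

PC=0  sub  r0, r1, r3        | r0=0 r1=0 r2=2 r3=5
PC=1  bne  r3, r1, L5        | r0=0 r1=0 r2=2 r3=5  [TAKEN]
PC=2  add  r1, r3, r1        | r0=0 r1=5 r2=2 r3=5

5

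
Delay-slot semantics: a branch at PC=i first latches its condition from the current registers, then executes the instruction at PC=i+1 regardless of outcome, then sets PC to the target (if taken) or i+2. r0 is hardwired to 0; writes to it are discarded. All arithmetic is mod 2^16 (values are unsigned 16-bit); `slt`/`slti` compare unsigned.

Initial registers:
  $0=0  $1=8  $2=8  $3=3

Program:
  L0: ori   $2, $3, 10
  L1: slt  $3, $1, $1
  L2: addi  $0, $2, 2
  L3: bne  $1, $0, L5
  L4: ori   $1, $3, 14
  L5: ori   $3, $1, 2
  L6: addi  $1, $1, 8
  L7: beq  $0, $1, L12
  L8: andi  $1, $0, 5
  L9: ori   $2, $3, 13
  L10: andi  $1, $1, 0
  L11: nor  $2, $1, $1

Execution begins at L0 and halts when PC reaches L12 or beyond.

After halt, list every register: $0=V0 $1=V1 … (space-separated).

$0=0 $1=0 $2=65535 $3=14

  step pc=0: ori   $2, $3, 10  regs=(0,8,11,3)
  step pc=1: slt  $3, $1, $1  regs=(0,8,11,0)
  step pc=2: addi  $0, $2, 2  regs=(0,8,11,0)
  step pc=3: bne  $1, $0, L5  cond=T  regs=(0,8,11,0)
  step pc=4: ori   $1, $3, 14  regs=(0,14,11,0)
  step pc=5: ori   $3, $1, 2  regs=(0,14,11,14)
  step pc=6: addi  $1, $1, 8  regs=(0,22,11,14)
  step pc=7: beq  $0, $1, L12  cond=F  regs=(0,22,11,14)
  step pc=8: andi  $1, $0, 5  regs=(0,0,11,14)
  step pc=9: ori   $2, $3, 13  regs=(0,0,15,14)
  step pc=10: andi  $1, $1, 0  regs=(0,0,15,14)
  step pc=11: nor  $2, $1, $1  regs=(0,0,65535,14)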